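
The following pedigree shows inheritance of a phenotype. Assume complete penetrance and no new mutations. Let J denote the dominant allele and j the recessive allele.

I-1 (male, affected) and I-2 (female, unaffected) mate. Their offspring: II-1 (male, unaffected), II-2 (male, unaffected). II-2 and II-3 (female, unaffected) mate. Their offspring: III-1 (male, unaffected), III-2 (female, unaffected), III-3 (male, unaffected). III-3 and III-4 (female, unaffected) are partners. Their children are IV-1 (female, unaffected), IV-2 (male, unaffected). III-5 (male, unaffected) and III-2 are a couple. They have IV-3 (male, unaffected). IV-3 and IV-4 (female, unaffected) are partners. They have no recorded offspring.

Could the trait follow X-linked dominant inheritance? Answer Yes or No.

Yes

A consistent assignment under X-linked dominant exists: I-1 X^J Y, I-2 X^j X^j, II-1 X^j Y, II-2 X^j Y, II-3 X^j X^j, III-1 X^j Y, III-2 X^j X^j, III-3 X^j Y, III-4 X^j X^j, III-5 X^j Y, IV-1 X^j X^j, IV-2 X^j Y, IV-3 X^j Y, IV-4 X^j X^j.
In this assignment every recorded phenotype matches its genotype and every non-founder's genotype is obtainable from its parents' genotypes, so the pedigree is consistent.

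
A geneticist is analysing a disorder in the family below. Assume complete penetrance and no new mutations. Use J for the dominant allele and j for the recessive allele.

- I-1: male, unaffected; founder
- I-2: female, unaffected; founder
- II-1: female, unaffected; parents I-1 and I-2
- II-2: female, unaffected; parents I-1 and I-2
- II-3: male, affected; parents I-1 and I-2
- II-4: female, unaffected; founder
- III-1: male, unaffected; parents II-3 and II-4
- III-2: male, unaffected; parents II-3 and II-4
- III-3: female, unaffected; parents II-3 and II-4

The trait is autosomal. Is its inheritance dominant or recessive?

I-1 and I-2 are both unaffected yet have an affected child II-3. Under dominance, an affected child requires at least one affected parent, so the trait cannot be dominant.

recessive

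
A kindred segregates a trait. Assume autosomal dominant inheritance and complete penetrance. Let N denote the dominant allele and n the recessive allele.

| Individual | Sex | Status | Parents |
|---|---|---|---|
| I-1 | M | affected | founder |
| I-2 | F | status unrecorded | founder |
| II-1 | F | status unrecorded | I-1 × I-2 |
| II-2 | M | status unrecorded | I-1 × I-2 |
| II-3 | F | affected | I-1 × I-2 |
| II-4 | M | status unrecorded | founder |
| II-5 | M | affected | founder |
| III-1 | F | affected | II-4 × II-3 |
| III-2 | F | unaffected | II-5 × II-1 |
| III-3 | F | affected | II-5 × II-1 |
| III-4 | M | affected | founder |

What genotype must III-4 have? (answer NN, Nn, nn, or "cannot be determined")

III-4's phenotype allows NN or Nn, and no parent or child forces a single allele at both positions; consistent genotype assignments exist with III-4 as NN or Nn.

cannot be determined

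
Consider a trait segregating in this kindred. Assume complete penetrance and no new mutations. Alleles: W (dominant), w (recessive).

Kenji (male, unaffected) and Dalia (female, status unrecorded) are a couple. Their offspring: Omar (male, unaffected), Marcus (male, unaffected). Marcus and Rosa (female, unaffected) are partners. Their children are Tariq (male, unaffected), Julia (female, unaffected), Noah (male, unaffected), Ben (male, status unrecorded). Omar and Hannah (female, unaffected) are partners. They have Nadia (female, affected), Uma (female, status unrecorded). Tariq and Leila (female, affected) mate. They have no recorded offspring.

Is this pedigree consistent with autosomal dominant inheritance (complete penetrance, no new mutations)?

No

Under autosomal dominant, Nadia (affected, female) cannot arise from Omar (unaffected) × Hannah (unaffected).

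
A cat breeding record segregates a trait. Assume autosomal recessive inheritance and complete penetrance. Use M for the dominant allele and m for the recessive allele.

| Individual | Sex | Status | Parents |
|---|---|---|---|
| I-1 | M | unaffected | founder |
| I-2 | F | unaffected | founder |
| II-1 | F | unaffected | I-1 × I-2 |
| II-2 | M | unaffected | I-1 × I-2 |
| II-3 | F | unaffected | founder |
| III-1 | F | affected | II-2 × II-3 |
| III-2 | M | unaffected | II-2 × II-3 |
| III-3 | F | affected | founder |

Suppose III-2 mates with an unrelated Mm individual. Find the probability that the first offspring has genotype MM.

II-2 is unaffected so carries M and passed m to III-1 (mm), so II-2 is Mm.
II-3 is unaffected so carries M and passed m to III-1 (mm), so II-3 is Mm.
III-2 is an unaffected offspring of II-2 (Mm) × II-3 (Mm), whose cross gives 1/4 MM : 1/2 Mm : 1/4 mm; conditioning on being unaffected, III-2 is MM with probability 1/3, Mm with probability 2/3.
Summing over parental genotype combinations, P(offspring has genotype MM) = 1/3·1/2 + 2/3·1/4 = 1/3.

1/3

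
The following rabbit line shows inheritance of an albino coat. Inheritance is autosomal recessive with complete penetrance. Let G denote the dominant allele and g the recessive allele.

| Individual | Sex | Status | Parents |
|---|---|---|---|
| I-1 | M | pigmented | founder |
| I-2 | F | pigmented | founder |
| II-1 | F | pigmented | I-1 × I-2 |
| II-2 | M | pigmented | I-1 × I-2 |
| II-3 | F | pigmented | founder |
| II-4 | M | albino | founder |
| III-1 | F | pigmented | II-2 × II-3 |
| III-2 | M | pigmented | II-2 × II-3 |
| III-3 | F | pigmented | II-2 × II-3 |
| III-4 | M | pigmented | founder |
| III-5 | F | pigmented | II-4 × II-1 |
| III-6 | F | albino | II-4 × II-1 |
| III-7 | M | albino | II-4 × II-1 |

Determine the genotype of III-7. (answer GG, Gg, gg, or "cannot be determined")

III-7 is albino, so III-7 is gg.

gg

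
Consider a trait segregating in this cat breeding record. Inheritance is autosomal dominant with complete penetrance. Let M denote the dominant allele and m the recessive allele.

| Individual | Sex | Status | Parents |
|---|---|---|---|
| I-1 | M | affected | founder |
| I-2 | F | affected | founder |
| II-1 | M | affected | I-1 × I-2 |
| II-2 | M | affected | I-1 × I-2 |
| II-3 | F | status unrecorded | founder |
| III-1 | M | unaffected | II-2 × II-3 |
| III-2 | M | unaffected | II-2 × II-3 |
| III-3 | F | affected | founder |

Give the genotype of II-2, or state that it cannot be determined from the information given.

Mm

From phenotype alone, II-2 is MM or Mm.
II-2 is affected so carries M and passed m to III-1 (mm), so II-2 is Mm.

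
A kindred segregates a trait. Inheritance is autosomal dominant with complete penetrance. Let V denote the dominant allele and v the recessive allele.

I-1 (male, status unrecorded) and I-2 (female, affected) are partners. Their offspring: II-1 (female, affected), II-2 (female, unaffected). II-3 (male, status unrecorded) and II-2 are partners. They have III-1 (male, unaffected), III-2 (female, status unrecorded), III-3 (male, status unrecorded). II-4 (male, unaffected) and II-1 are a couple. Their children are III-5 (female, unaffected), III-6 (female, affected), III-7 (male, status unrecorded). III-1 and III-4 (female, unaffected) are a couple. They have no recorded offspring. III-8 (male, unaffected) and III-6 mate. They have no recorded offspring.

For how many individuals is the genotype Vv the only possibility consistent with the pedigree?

Obligate heterozygotes: I-2 is affected so carries V and passed v to II-2 (vv), so I-2 is Vv; II-1 is affected so carries V and passed v to III-5 (vv), so II-1 is Vv; III-6 is affected so carries V and received v from II-4 (vv), so III-6 is Vv.
Every other individual is either homozygous by phenotype or has at least one consistent homozygous assignment, so the count is 3.

3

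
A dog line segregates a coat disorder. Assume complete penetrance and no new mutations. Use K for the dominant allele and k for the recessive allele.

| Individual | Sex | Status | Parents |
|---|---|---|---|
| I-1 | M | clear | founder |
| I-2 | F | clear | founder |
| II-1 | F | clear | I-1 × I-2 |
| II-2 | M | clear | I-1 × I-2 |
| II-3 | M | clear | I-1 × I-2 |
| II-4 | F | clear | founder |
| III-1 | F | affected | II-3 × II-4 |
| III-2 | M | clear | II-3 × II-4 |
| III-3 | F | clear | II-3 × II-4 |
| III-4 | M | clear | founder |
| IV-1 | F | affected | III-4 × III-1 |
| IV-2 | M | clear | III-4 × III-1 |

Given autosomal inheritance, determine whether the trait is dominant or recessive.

recessive

II-3 and II-4 are both clear yet have an affected child III-1. Under dominance, an affected child requires at least one affected parent, so the trait cannot be dominant.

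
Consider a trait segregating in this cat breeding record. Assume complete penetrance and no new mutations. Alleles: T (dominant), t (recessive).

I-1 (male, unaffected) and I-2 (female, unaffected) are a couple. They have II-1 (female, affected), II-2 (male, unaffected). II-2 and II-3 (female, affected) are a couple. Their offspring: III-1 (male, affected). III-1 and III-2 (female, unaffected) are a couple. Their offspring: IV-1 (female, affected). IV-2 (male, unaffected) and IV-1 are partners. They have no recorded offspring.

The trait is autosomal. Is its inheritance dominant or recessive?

recessive

I-1 and I-2 are both unaffected yet have an affected child II-1. Under dominance, an affected child requires at least one affected parent, so the trait cannot be dominant.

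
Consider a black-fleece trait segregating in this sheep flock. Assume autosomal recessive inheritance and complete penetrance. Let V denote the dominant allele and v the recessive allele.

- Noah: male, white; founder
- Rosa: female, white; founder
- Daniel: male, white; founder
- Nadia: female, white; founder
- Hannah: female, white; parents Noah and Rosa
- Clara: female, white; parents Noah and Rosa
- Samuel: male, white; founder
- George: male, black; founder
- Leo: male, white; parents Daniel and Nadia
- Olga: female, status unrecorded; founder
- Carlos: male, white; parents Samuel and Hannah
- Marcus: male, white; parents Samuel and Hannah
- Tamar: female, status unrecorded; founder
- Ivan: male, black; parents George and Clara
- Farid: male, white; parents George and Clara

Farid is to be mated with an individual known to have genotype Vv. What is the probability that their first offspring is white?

Farid is white so carries V and received v from George (vv), so Farid is Vv.
The cross gives 1/4 VV : 1/2 Vv : 1/4 vv, so P(offspring is white) = 3/4.

3/4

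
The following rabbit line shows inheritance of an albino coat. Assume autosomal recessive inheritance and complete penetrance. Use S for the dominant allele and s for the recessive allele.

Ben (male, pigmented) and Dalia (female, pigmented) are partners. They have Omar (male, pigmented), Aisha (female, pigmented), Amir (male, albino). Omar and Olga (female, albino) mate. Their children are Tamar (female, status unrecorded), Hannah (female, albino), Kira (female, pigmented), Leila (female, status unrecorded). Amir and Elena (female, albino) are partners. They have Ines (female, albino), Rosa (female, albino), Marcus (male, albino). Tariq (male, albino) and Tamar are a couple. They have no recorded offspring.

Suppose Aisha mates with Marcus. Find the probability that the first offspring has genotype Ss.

Ben is pigmented so carries S and passed s to Amir (ss), so Ben is Ss.
Dalia is pigmented so carries S and passed s to Amir (ss), so Dalia is Ss.
Aisha is a pigmented offspring of Ben (Ss) × Dalia (Ss), whose cross gives 1/4 SS : 1/2 Ss : 1/4 ss; conditioning on being pigmented, Aisha is SS with probability 1/3, Ss with probability 2/3.
Marcus is albino, so Marcus is ss.
Summing over parental genotype combinations, P(offspring has genotype Ss) = 1/3·1 + 2/3·1/2 = 2/3.

2/3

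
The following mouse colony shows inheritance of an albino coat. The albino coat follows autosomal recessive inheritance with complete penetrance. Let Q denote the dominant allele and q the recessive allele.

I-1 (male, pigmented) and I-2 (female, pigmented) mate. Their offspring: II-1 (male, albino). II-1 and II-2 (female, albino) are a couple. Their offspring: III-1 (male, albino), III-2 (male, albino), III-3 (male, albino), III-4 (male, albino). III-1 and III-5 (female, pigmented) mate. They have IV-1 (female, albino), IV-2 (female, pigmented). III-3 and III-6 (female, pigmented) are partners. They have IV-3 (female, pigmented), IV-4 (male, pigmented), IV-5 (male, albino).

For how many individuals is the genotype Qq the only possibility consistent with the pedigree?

Obligate heterozygotes: I-1 is pigmented so carries Q and passed q to II-1 (qq), so I-1 is Qq; I-2 is pigmented so carries Q and passed q to II-1 (qq), so I-2 is Qq; III-5 is pigmented so carries Q and passed q to IV-1 (qq), so III-5 is Qq; III-6 is pigmented so carries Q and passed q to IV-5 (qq), so III-6 is Qq; IV-2 is pigmented so carries Q and received q from III-1 (qq), so IV-2 is Qq; IV-3 is pigmented so carries Q and received q from III-3 (qq), so IV-3 is Qq; IV-4 is pigmented so carries Q and received q from III-3 (qq), so IV-4 is Qq.
Every other individual is either homozygous by phenotype or has at least one consistent homozygous assignment, so the count is 7.

7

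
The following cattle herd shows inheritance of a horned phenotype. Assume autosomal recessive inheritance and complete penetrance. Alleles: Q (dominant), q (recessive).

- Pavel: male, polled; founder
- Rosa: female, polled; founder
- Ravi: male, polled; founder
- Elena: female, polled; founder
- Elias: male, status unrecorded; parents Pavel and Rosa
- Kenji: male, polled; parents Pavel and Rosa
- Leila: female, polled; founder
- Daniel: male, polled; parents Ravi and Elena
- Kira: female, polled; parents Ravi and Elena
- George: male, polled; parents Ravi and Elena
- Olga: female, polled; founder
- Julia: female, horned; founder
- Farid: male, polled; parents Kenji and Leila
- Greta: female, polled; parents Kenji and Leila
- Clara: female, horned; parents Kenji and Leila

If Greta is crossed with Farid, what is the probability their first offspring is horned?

1/9

Kenji is polled so carries Q and passed q to Clara (qq), so Kenji is Qq.
Leila is polled so carries Q and passed q to Clara (qq), so Leila is Qq.
Greta is a polled offspring of Kenji (Qq) × Leila (Qq), whose cross gives 1/4 QQ : 1/2 Qq : 1/4 qq; conditioning on being polled, Greta is QQ with probability 1/3, Qq with probability 2/3.
Farid is a polled offspring of Kenji (Qq) × Leila (Qq), whose cross gives 1/4 QQ : 1/2 Qq : 1/4 qq; conditioning on being polled, Farid is QQ with probability 1/3, Qq with probability 2/3.
Summing over parental genotype combinations, P(offspring is horned) = 4/9·1/4 = 1/9.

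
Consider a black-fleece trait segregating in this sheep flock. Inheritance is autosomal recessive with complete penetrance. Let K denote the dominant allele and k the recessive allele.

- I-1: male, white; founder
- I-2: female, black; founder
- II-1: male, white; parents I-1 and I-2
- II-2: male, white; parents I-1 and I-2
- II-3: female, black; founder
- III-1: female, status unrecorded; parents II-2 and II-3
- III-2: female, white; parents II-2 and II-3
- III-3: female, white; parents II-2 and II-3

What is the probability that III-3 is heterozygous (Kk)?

III-3 is white so carries K and received k from II-3 (kk), so III-3 is Kk, giving P(Kk) = 1.

1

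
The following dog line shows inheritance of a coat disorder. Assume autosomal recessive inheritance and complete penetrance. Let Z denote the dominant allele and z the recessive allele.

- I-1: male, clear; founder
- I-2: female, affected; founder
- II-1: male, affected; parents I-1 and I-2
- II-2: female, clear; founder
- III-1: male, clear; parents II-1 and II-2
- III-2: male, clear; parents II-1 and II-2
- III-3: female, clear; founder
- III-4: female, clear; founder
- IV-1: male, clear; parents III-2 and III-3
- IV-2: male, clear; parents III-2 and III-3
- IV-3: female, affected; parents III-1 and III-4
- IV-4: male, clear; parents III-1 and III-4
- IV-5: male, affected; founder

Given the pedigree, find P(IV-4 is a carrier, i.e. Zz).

2/3

III-1 is clear so carries Z and received z from II-1 (zz), so III-1 is Zz.
III-4 is clear so carries Z and passed z to IV-3 (zz), so III-4 is Zz.
Their cross gives offspring ratios 1/4 ZZ : 1/2 Zz : 1/4 zz. Conditioning on IV-4 being clear, P(Zz) = 1/2 / 3/4 = 2/3.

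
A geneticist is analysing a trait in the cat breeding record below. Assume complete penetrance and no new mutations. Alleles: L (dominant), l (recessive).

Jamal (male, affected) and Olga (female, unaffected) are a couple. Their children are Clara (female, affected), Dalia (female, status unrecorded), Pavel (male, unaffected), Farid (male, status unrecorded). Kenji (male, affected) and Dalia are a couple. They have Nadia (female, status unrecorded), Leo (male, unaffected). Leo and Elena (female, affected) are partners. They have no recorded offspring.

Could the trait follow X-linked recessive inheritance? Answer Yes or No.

Yes

A consistent assignment under X-linked recessive exists: Jamal X^l Y, Olga X^L X^l, Clara X^l X^l, Dalia X^L X^l, Pavel X^L Y, Farid X^L Y, Kenji X^l Y, Nadia X^L X^l, Leo X^L Y, Elena X^l X^l.
In this assignment every recorded phenotype matches its genotype and every non-founder's genotype is obtainable from its parents' genotypes, so the pedigree is consistent.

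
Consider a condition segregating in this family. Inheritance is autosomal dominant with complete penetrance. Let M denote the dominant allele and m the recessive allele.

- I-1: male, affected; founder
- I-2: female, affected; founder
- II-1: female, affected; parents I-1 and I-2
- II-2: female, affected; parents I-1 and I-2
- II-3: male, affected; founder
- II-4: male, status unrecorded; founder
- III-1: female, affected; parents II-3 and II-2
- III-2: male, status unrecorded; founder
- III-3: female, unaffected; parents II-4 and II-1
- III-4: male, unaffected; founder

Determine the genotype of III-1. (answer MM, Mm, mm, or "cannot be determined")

cannot be determined

III-1's phenotype allows MM or Mm, and no parent or child forces a single allele at both positions; consistent genotype assignments exist with III-1 as MM or Mm.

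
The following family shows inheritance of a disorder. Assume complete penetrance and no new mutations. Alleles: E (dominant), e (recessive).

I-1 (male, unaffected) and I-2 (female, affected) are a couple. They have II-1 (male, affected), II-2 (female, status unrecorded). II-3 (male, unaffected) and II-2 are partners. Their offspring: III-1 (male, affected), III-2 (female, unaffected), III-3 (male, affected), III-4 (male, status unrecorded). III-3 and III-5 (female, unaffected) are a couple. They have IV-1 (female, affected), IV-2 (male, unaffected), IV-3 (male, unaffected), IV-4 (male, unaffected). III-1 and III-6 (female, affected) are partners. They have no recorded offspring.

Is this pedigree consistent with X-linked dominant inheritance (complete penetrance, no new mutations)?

Yes

A consistent assignment under X-linked dominant exists: I-1 X^e Y, I-2 X^E X^E, II-1 X^E Y, II-2 X^E X^e, II-3 X^e Y, III-1 X^E Y, III-2 X^e X^e, III-3 X^E Y, III-4 X^E Y, III-5 X^e X^e, III-6 X^E X^E, IV-1 X^E X^e, IV-2 X^e Y, IV-3 X^e Y, IV-4 X^e Y.
In this assignment every recorded phenotype matches its genotype and every non-founder's genotype is obtainable from its parents' genotypes, so the pedigree is consistent.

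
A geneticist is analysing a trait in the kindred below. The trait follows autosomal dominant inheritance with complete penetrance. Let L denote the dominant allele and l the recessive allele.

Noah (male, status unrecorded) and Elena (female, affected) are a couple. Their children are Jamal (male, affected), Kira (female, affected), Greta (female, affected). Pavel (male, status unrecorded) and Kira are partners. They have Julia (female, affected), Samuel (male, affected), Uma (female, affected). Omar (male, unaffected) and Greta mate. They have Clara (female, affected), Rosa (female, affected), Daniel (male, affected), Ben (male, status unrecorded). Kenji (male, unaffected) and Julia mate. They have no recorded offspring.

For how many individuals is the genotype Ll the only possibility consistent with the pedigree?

Obligate heterozygotes: Clara is affected so carries L and received l from Omar (ll), so Clara is Ll; Rosa is affected so carries L and received l from Omar (ll), so Rosa is Ll; Daniel is affected so carries L and received l from Omar (ll), so Daniel is Ll.
Every other individual is either homozygous by phenotype or has at least one consistent homozygous assignment, so the count is 3.

3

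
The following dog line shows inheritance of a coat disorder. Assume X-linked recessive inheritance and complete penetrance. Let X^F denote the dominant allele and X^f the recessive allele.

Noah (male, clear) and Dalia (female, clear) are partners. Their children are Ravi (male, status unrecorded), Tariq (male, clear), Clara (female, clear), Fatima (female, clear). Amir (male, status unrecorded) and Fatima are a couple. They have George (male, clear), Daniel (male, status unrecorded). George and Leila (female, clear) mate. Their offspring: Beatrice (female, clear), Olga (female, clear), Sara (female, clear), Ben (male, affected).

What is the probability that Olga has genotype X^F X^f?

1/2

George is clear, so George is X^F Y.
Leila is clear so carries F and passed f to Ben (X^f Y), so Leila is X^F X^f.
Their cross gives offspring ratios 1/2 X^F X^F : 1/2 X^F X^f. Conditioning on Olga being clear, P(X^F X^f) = 1/2 / 1 = 1/2.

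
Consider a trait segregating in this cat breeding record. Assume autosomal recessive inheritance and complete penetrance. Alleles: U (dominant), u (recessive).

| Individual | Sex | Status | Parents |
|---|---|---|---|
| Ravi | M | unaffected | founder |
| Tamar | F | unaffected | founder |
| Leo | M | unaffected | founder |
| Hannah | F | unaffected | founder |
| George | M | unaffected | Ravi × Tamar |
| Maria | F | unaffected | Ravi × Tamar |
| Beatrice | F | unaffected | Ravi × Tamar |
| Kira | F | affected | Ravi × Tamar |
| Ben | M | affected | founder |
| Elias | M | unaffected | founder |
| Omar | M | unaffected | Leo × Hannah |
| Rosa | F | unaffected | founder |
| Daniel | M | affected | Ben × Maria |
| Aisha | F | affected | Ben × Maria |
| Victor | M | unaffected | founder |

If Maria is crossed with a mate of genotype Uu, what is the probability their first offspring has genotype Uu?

1/2

Maria is unaffected so carries U and passed u to Daniel (uu), so Maria is Uu.
The cross gives 1/4 UU : 1/2 Uu : 1/4 uu, so P(offspring has genotype Uu) = 1/2.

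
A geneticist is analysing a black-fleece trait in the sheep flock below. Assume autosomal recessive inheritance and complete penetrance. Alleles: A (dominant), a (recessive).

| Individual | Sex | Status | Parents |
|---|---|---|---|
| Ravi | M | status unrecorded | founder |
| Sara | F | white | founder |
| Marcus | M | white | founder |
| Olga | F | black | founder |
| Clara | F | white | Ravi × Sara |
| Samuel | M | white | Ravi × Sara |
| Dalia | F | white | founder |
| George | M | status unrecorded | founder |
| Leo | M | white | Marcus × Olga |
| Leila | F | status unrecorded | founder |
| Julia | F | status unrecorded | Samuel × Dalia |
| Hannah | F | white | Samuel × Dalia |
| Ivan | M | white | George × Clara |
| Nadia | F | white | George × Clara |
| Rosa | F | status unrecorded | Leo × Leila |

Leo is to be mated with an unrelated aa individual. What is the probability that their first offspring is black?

Leo is white so carries A and received a from Olga (aa), so Leo is Aa.
The cross gives 1/2 Aa : 1/2 aa, so P(offspring is black) = 1/2.

1/2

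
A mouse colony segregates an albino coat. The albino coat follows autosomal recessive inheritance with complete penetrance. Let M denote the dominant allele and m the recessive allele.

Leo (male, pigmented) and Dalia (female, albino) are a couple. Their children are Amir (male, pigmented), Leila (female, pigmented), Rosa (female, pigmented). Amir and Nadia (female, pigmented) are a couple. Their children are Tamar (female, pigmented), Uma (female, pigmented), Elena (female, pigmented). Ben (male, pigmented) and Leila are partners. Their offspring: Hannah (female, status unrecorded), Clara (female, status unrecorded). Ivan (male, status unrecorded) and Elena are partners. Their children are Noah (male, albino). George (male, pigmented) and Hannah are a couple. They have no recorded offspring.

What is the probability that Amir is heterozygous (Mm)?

Amir is pigmented so carries M and received m from Dalia (mm), so Amir is Mm, giving P(Mm) = 1.

1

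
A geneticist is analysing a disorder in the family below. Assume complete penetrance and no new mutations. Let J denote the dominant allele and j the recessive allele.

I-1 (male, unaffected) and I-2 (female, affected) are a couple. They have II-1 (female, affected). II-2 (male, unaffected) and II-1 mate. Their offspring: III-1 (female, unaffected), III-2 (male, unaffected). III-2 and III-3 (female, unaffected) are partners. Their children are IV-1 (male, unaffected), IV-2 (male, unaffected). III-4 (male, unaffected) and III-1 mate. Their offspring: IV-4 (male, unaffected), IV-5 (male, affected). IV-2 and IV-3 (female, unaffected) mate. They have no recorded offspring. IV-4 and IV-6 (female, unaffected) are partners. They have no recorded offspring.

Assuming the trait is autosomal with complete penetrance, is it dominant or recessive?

recessive

III-4 and III-1 are both unaffected yet have an affected child IV-5. Under dominance, an affected child requires at least one affected parent, so the trait cannot be dominant.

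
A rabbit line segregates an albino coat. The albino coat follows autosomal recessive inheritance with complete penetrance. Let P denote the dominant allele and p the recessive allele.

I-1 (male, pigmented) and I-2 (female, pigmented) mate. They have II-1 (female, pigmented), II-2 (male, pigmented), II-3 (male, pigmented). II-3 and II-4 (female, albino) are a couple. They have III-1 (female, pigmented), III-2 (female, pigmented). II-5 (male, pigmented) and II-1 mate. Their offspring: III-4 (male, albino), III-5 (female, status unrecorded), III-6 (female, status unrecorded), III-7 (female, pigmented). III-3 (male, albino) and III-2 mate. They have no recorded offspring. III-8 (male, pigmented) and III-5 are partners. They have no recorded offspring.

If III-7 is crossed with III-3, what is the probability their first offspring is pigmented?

II-5 is pigmented so carries P and passed p to III-4 (pp), so II-5 is Pp.
II-1 is pigmented so carries P and passed p to III-4 (pp), so II-1 is Pp.
III-7 is a pigmented offspring of II-5 (Pp) × II-1 (Pp), whose cross gives 1/4 PP : 1/2 Pp : 1/4 pp; conditioning on being pigmented, III-7 is PP with probability 1/3, Pp with probability 2/3.
III-3 is albino, so III-3 is pp.
Summing over parental genotype combinations, P(offspring is pigmented) = 1/3·1 + 2/3·1/2 = 2/3.

2/3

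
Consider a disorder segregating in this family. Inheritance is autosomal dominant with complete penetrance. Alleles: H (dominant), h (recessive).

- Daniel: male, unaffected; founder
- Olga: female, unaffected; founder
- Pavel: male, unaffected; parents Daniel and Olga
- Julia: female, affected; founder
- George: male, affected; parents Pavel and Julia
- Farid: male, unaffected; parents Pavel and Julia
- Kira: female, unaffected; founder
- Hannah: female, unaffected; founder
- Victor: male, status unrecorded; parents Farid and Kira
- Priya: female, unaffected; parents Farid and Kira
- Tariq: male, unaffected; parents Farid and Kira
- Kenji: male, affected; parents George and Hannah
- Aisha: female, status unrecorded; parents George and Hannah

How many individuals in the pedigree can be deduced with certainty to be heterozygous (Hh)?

Obligate heterozygotes: Julia is affected so carries H and passed h to Farid (hh), so Julia is Hh; George is affected so carries H and received h from Pavel (hh), so George is Hh; Kenji is affected so carries H and received h from Hannah (hh), so Kenji is Hh.
Every other individual is either homozygous by phenotype or has at least one consistent homozygous assignment, so the count is 3.

3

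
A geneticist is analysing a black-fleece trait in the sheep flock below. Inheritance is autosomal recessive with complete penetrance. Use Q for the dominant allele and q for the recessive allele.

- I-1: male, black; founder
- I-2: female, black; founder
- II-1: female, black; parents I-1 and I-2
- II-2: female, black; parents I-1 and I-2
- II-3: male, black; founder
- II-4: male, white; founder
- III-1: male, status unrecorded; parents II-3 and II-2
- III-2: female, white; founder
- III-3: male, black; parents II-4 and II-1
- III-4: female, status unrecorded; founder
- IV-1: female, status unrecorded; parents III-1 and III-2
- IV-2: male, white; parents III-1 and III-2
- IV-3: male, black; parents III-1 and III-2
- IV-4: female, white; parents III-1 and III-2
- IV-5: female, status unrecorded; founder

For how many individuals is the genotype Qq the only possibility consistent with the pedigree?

4

Obligate heterozygotes: II-4 is white so carries Q and passed q to III-3 (qq), so II-4 is Qq; III-2 is white so carries Q and passed q to IV-3 (qq), so III-2 is Qq; IV-2 is white so carries Q and received q from III-1 (qq), so IV-2 is Qq; IV-4 is white so carries Q and received q from III-1 (qq), so IV-4 is Qq.
Every other individual is either homozygous by phenotype or has at least one consistent homozygous assignment, so the count is 4.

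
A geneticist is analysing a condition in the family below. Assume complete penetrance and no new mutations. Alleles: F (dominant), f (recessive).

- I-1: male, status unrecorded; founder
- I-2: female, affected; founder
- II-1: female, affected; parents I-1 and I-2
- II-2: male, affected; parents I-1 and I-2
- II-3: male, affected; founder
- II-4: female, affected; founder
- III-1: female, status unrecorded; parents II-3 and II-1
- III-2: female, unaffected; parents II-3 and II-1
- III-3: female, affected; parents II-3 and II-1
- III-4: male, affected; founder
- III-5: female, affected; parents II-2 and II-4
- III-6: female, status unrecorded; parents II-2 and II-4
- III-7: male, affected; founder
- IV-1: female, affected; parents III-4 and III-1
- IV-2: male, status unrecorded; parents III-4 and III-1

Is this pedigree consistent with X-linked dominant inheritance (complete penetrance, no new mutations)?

Under X-linked dominant, III-2 (unaffected, female) cannot arise from II-3 (affected) × II-1 (affected).

No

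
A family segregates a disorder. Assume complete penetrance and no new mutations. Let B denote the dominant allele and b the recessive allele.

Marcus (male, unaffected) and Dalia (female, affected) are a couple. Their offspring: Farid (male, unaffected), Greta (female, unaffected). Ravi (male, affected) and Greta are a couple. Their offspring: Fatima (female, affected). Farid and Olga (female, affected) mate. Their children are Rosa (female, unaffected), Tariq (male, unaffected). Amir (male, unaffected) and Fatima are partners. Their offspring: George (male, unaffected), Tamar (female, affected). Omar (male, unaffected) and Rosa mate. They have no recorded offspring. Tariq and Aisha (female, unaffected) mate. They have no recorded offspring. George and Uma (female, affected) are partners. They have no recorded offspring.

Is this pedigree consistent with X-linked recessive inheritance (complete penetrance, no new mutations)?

Under X-linked recessive, Farid (unaffected, male) cannot arise from Marcus (unaffected) × Dalia (affected).

No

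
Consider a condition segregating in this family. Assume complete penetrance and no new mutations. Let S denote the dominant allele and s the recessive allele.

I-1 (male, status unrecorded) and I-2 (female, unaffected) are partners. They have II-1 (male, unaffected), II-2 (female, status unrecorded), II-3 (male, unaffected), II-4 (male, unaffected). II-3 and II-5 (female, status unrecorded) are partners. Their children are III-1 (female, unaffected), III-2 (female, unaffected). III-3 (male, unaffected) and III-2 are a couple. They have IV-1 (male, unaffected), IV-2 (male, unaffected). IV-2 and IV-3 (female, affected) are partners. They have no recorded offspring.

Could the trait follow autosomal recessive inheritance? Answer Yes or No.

Yes

A consistent assignment under autosomal recessive exists: I-1 SS, I-2 SS, II-1 SS, II-2 SS, II-3 SS, II-4 SS, II-5 SS, III-1 SS, III-2 SS, III-3 SS, IV-1 SS, IV-2 SS, IV-3 ss.
In this assignment every recorded phenotype matches its genotype and every non-founder's genotype is obtainable from its parents' genotypes, so the pedigree is consistent.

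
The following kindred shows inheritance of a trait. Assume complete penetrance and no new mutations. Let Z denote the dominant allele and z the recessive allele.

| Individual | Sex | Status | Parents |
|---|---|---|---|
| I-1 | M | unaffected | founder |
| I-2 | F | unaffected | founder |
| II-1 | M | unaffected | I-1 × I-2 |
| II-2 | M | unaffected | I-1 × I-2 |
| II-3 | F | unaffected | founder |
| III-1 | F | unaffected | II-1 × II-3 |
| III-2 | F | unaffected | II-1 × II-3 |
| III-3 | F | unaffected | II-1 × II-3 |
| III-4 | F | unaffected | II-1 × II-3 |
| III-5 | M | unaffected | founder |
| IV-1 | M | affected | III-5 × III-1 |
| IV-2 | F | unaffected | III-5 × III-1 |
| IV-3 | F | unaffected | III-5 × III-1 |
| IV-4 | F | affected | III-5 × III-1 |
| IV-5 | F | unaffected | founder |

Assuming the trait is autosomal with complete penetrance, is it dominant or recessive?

III-5 and III-1 are both unaffected yet have an affected child IV-1. Under dominance, an affected child requires at least one affected parent, so the trait cannot be dominant.

recessive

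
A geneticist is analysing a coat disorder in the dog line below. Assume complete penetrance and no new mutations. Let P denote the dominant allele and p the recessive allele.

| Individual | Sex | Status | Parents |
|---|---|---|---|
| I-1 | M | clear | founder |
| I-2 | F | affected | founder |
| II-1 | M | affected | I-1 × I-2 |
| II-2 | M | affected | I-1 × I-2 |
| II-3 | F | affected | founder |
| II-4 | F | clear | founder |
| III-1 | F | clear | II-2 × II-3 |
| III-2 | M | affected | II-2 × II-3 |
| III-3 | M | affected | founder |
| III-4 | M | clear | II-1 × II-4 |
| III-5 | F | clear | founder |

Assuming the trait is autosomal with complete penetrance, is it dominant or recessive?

II-2 and II-3 are both affected yet have a clear child III-1. Under a recessive model two affected parents are homozygous and every child would be affected, so the trait cannot be recessive.

dominant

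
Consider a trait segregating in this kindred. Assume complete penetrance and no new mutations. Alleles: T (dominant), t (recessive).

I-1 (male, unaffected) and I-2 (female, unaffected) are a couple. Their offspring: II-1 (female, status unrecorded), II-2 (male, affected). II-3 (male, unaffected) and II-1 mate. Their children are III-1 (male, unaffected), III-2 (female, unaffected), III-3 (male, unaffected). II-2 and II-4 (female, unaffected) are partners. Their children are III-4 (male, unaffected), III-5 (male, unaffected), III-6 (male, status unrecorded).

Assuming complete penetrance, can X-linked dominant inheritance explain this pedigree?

No

Under X-linked dominant, II-2 (affected, male) cannot arise from I-1 (unaffected) × I-2 (unaffected).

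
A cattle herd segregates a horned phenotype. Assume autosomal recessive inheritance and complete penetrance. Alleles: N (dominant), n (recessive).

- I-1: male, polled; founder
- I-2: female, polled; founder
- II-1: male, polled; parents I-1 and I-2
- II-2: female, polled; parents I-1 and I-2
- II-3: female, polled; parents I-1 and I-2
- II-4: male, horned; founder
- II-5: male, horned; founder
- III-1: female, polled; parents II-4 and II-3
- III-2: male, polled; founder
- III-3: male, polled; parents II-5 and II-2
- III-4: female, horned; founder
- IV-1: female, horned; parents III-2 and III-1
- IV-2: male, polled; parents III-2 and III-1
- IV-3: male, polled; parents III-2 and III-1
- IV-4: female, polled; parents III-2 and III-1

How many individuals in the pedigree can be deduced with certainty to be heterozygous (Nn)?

Obligate heterozygotes: III-1 is polled so carries N and received n from II-4 (nn), so III-1 is Nn; III-2 is polled so carries N and passed n to IV-1 (nn), so III-2 is Nn; III-3 is polled so carries N and received n from II-5 (nn), so III-3 is Nn.
Every other individual is either homozygous by phenotype or has at least one consistent homozygous assignment, so the count is 3.

3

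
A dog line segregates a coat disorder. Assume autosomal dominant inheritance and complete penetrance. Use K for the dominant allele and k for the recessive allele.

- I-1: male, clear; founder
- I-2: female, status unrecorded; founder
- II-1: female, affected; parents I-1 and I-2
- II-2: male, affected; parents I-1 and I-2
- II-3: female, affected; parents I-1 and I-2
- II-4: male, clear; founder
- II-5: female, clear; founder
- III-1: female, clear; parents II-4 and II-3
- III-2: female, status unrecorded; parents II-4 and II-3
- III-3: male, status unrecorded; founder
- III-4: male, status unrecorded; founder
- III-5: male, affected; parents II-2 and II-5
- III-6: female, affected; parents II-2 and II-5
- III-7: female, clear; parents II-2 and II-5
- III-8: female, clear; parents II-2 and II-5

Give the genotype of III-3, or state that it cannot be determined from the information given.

cannot be determined

III-3's phenotype is unrecorded, and no parent or child forces a single allele at both positions; consistent genotype assignments exist with III-3 as KK or Kk or kk.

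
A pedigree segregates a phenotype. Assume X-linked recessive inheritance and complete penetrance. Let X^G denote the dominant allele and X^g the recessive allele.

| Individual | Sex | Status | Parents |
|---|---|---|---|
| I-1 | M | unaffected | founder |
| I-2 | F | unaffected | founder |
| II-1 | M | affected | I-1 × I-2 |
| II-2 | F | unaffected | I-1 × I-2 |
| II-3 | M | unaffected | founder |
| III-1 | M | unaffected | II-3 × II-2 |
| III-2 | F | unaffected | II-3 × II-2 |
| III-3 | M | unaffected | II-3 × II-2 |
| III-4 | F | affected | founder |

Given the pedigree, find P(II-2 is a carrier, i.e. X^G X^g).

I-1 is unaffected, so I-1 is X^G Y.
I-2 is unaffected so carries G and passed g to II-1 (X^g Y), so I-2 is X^G X^g.
Their cross gives offspring ratios 1/2 X^G X^G : 1/2 X^G X^g. Conditioning on II-2 being unaffected, P(X^G X^g) = 1/2 / 1 = 1/2 before taking II-2's own offspring into account.
II-3 is unaffected, so II-3 is X^G Y.
Now use II-2's offspring. Probability of each recorded status — unaffected son III-1: 1/2 if II-2 is X^G X^g, 1 if X^G X^G; unaffected son III-3: 1/2 if II-2 is X^G X^g, 1 if X^G X^G. (III-2: equally likely either way, so uninformative.)
Bayes: P(X^G X^g) = 1/2·1/4 / (1/2·1/4 + 1/2·1) = 1/5.

1/5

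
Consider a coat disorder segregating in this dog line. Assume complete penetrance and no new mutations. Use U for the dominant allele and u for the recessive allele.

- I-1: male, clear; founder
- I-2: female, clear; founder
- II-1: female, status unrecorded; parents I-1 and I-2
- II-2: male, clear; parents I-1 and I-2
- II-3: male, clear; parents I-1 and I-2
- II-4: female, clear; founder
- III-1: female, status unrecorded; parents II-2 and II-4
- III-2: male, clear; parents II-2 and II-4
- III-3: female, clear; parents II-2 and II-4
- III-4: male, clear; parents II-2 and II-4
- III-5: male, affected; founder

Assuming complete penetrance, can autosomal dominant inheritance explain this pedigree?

Yes

A consistent assignment under autosomal dominant exists: I-1 uu, I-2 uu, II-1 uu, II-2 uu, II-3 uu, II-4 uu, III-1 uu, III-2 uu, III-3 uu, III-4 uu, III-5 UU.
In this assignment every recorded phenotype matches its genotype and every non-founder's genotype is obtainable from its parents' genotypes, so the pedigree is consistent.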